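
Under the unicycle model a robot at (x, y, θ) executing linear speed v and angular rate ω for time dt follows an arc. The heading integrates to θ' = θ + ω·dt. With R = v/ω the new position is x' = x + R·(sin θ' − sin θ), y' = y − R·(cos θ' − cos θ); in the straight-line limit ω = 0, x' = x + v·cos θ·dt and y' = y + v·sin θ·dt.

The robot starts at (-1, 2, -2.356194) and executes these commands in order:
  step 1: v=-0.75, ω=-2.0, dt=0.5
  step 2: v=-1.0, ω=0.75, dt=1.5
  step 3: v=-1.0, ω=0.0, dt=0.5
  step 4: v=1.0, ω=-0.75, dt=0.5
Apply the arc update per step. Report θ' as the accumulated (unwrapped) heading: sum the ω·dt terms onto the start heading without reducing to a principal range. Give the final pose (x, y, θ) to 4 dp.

(0.6159, 2.6521, -2.6062)

step 1: θ'=-3.3562 (R=0.3750) → pose (-0.6550, 2.1012, -3.3562)
step 2: θ'=-2.2312 (R=-1.3333) → pose (0.6820, 2.5861, -2.2312)
step 3: θ'=-2.2312 (straight) → pose (0.9887, 2.9809, -2.2312)
step 4: θ'=-2.6062 (R=-1.3333) → pose (0.6159, 2.6521, -2.6062)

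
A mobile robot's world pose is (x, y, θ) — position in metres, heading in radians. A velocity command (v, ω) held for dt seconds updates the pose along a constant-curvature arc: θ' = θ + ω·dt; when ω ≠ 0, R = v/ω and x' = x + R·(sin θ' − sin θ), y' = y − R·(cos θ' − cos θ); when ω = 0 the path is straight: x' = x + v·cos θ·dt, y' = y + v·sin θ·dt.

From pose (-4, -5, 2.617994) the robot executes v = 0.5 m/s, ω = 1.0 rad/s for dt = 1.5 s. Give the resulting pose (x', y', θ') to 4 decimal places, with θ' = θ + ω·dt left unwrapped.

θ' = 2.6180 + 1.0·1.5 = 4.1180
R = v/ω = 0.5/1.0 = 0.5000
x' = -4 + 0.5000·(sin 4.1180 − sin 2.6180) = -4.6642
y' = -5 − 0.5000·(cos 4.1180 − cos 2.6180) = -5.1530

(-4.6642, -5.1530, 4.1180)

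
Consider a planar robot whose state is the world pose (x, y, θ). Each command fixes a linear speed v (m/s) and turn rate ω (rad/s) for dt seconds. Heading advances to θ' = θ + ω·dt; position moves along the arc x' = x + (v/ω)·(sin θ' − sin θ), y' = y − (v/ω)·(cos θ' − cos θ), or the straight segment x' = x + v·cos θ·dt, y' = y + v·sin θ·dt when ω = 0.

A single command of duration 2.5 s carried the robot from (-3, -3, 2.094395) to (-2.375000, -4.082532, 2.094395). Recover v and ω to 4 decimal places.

v = -0.5000, ω = 0.0000

Δθ = 2.094395 − 2.094395 = 0.000000
ω = Δθ/dt = 0.000000/2.5 = 0.0000
ω = 0 → v = (Δx·cos θ + Δy·sin θ)/dt = -0.5000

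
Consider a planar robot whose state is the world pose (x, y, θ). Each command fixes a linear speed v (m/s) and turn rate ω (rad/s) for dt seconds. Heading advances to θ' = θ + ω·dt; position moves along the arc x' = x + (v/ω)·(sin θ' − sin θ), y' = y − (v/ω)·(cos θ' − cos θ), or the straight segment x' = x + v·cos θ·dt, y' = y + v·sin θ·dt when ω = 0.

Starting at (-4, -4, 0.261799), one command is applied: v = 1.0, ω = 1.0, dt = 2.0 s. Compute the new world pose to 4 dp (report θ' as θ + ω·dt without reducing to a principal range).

θ' = 0.2618 + 1.0·2.0 = 2.2618
R = v/ω = 1.0/1.0 = 1.0000
x' = -4 + 1.0000·(sin 2.2618 − sin 0.2618) = -3.4882
y' = -4 − 1.0000·(cos 2.2618 − cos 0.2618) = -2.3968

(-3.4882, -2.3968, 2.2618)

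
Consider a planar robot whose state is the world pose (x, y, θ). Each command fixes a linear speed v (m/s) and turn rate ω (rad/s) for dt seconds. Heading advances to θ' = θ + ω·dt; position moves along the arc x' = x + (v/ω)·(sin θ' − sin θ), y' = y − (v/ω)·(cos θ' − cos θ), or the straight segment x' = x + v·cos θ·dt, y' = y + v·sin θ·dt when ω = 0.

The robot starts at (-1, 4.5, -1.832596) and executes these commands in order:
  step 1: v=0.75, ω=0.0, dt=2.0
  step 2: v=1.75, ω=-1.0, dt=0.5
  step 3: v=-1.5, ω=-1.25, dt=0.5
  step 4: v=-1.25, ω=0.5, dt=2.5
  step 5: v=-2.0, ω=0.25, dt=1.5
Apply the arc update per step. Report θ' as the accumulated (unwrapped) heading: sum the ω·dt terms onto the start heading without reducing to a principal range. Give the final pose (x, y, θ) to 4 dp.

(0.7046, 7.7431, -1.3326)

step 1: θ'=-1.8326 (straight) → pose (-1.3882, 3.0511, -1.8326)
step 2: θ'=-2.3326 (R=-1.7500) → pose (-1.8123, 2.2962, -2.3326)
step 3: θ'=-2.9576 (R=1.2000) → pose (-1.1635, 2.6476, -2.9576)
step 4: θ'=-1.7076 (R=-2.5000) → pose (0.8557, 4.7645, -1.7076)
step 5: θ'=-1.3326 (R=-8.0000) → pose (0.7046, 7.7431, -1.3326)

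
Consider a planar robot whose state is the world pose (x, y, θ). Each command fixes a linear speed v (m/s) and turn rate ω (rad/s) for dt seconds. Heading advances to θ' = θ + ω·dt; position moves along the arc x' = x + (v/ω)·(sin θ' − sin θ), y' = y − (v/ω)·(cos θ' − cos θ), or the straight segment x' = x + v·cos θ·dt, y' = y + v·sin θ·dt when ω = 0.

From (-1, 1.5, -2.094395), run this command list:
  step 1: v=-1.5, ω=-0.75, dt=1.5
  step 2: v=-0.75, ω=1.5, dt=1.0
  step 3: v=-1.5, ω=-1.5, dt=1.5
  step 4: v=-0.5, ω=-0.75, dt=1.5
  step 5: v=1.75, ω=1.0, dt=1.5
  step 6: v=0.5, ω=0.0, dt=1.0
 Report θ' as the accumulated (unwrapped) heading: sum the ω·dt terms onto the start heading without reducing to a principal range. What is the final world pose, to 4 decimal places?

(1.9661, 5.1921, -3.5944)

step 1: θ'=-3.2194 (R=2.0000) → pose (0.8875, 2.4940, -3.2194)
step 2: θ'=-1.7194 (R=-0.5000) → pose (1.4209, 2.9184, -1.7194)
step 3: θ'=-3.9694 (R=1.0000) → pose (3.1463, 3.4469, -3.9694)
step 4: θ'=-5.0944 (R=0.6667) → pose (3.2739, 2.7473, -5.0944)
step 5: θ'=-3.5944 (R=1.7500) → pose (2.4157, 4.9733, -3.5944)
step 6: θ'=-3.5944 (straight) → pose (1.9661, 5.1921, -3.5944)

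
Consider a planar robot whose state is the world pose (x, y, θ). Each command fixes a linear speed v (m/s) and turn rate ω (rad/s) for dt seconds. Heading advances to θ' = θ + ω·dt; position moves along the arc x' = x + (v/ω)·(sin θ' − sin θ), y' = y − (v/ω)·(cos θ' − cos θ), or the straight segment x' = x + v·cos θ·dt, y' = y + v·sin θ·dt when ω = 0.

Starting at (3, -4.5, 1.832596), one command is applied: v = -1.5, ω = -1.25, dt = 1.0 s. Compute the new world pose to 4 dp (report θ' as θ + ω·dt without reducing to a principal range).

θ' = 1.8326 + -1.25·1.0 = 0.5826
R = v/ω = -1.5/-1.25 = 1.2000
x' = 3 + 1.2000·(sin 0.5826 − sin 1.8326) = 2.5011
y' = -4.5 − 1.2000·(cos 0.5826 − cos 1.8326) = -5.8126

(2.5011, -5.8126, 0.5826)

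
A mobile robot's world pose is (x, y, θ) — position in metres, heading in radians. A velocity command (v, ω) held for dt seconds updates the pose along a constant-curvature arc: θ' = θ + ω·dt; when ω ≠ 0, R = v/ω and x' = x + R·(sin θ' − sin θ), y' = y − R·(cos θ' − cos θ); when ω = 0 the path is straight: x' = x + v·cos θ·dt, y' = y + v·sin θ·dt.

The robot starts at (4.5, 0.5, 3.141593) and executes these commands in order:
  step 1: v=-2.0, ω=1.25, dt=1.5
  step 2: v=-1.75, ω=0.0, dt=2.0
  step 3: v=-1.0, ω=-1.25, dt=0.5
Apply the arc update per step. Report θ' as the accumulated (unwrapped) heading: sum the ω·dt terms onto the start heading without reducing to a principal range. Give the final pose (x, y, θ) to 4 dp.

step 1: θ'=5.0166 (R=-1.6000) → pose (6.0265, 2.5793, 5.0166)
step 2: θ'=5.0166 (straight) → pose (4.9782, 5.9186, 5.0166)
step 3: θ'=4.3916 (R=0.8000) → pose (4.9822, 6.4104, 4.3916)

(4.9822, 6.4104, 4.3916)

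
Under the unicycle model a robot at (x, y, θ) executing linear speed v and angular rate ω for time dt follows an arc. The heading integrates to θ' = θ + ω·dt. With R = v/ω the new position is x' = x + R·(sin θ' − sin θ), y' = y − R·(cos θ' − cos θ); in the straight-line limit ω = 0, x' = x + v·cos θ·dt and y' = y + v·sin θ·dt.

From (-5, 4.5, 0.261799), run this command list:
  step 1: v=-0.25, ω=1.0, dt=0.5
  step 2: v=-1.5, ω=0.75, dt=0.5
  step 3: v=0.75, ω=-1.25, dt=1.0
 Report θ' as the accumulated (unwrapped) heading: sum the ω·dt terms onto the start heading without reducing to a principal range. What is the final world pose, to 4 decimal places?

(-4.9298, 4.1771, -0.1132)

step 1: θ'=0.7618 (R=-0.2500) → pose (-5.1079, 4.4394, 0.7618)
step 2: θ'=1.1368 (R=-2.0000) → pose (-5.5420, 3.8332, 1.1368)
step 3: θ'=-0.1132 (R=-0.6000) → pose (-4.9298, 4.1771, -0.1132)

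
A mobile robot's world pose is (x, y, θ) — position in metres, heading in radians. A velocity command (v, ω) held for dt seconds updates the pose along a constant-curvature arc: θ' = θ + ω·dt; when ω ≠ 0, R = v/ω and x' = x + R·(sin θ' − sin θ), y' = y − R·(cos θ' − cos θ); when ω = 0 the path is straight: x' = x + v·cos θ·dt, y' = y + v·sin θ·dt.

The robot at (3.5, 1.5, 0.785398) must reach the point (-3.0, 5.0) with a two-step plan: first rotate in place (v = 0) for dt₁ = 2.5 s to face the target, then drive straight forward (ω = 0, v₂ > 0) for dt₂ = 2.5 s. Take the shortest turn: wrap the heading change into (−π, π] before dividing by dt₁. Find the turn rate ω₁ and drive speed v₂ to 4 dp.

heading to target = atan2(5−1.5, -3−3.5) = 2.6477
Δθ = wrap(2.6477 − 0.7854) = 1.8623; ω₁ = Δθ/dt₁ = 0.7449
distance = √((-3−3.5)² + (5−1.5)²) = 7.3824; v₂ = distance/dt₂ = 2.9530

ω₁ = 0.7449, v₂ = 2.9530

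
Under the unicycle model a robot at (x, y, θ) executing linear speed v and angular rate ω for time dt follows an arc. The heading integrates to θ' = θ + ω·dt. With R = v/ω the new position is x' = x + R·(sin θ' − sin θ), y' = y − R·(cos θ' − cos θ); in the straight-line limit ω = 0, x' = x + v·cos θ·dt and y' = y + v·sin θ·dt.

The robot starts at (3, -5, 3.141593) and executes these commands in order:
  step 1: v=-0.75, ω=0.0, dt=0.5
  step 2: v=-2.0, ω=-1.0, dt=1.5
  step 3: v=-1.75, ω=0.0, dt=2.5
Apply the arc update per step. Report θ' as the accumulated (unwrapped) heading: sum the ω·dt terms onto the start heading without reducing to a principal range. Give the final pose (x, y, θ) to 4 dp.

step 1: θ'=3.1416 (straight) → pose (3.3750, -5.0000, 3.1416)
step 2: θ'=1.6416 (R=2.0000) → pose (5.3700, -6.8585, 1.6416)
step 3: θ'=1.6416 (straight) → pose (5.6795, -11.2226, 1.6416)

(5.6795, -11.2226, 1.6416)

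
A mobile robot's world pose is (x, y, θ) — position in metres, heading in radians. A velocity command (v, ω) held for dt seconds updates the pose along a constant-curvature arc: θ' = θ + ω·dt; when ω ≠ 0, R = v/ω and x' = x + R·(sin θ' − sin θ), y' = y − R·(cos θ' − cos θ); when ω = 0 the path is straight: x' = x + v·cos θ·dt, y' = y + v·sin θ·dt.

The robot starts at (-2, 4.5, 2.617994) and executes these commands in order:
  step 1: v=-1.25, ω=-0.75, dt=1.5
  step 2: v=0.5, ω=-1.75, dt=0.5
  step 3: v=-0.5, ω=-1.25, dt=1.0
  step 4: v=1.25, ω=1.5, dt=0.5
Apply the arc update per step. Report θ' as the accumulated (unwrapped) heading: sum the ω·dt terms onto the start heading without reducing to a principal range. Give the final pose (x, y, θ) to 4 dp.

(-0.9301, 2.9859, 0.1180)

step 1: θ'=1.4930 (R=1.6667) → pose (-1.1717, 2.9271, 1.4930)
step 2: θ'=0.6180 (R=-0.2857) → pose (-1.0524, 3.1377, 0.6180)
step 3: θ'=-0.6320 (R=0.4000) → pose (-1.5205, 3.1410, -0.6320)
step 4: θ'=0.1180 (R=0.8333) → pose (-0.9301, 2.9859, 0.1180)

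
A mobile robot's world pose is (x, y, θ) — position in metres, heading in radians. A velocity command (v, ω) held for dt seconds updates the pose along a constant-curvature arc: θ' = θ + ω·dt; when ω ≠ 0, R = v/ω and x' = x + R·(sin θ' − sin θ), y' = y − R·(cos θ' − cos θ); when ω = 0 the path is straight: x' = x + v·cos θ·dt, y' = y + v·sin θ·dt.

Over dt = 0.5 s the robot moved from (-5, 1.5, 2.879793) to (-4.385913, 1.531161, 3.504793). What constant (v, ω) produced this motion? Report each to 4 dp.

v = -1.2500, ω = 1.2500

Δθ = 3.504793 − 2.879793 = 0.625000
ω = Δθ/dt = 0.625000/0.5 = 1.2500
R = Δx/(sin θ' − sin θ) = -1.0000
v = R·ω = -1.0000·1.2500 = -1.2500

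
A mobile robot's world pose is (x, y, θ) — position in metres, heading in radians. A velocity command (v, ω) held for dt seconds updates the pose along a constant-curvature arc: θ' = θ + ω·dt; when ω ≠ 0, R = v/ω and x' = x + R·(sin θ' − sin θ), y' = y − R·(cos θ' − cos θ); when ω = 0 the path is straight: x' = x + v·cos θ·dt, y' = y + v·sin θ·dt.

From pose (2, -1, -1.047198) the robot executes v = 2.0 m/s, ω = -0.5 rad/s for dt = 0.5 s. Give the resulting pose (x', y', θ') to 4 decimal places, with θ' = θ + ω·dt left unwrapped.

θ' = -1.0472 + -0.5·0.5 = -1.2972
R = v/ω = 2.0/-0.5 = -4.0000
x' = 2 + -4.0000·(sin -1.2972 − sin -1.0472) = 2.3871
y' = -1 − -4.0000·(cos -1.2972 − cos -1.0472) = -1.9192

(2.3871, -1.9192, -1.2972)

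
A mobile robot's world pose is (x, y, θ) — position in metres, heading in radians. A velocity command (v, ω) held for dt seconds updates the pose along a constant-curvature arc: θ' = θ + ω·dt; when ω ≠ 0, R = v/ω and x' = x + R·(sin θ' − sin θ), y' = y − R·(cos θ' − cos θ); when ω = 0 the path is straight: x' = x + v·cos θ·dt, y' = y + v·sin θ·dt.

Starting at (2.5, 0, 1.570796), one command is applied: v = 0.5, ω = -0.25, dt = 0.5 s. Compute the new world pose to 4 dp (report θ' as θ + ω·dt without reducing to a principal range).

θ' = 1.5708 + -0.25·0.5 = 1.4458
R = v/ω = 0.5/-0.25 = -2.0000
x' = 2.5 + -2.0000·(sin 1.4458 − sin 1.5708) = 2.5156
y' = 0 − -2.0000·(cos 1.4458 − cos 1.5708) = 0.2493

(2.5156, 0.2493, 1.4458)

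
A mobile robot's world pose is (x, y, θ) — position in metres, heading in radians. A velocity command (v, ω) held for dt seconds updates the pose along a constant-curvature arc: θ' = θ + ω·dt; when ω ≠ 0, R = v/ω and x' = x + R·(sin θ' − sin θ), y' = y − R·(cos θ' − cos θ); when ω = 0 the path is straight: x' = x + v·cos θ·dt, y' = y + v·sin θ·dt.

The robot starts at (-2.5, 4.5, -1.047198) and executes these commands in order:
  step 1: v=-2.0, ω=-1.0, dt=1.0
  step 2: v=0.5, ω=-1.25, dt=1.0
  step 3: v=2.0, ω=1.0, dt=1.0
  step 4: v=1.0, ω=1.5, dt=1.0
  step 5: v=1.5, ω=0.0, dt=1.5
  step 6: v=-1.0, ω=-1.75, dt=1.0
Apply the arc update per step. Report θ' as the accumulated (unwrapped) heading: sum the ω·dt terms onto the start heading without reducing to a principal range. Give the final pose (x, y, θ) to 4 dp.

(-3.0854, 3.9124, -2.5472)

step 1: θ'=-2.0472 (R=2.0000) → pose (-2.5453, 6.4172, -2.0472)
step 2: θ'=-3.2972 (R=-0.4000) → pose (-2.9627, 6.2054, -3.2972)
step 3: θ'=-2.2972 (R=2.0000) → pose (-4.7678, 5.5580, -2.2972)
step 4: θ'=-0.7972 (R=0.6667) → pose (-4.7464, 4.6494, -0.7972)
step 5: θ'=-0.7972 (straight) → pose (-3.1742, 3.0397, -0.7972)
step 6: θ'=-2.5472 (R=0.5714) → pose (-3.0854, 3.9124, -2.5472)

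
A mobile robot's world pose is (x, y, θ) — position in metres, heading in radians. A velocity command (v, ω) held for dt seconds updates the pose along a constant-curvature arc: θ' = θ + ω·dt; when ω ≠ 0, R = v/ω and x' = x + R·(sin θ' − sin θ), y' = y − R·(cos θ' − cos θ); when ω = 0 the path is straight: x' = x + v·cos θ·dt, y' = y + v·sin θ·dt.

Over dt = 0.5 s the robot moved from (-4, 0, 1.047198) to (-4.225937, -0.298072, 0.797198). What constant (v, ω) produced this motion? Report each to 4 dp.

v = -0.7500, ω = -0.5000

Δθ = 0.797198 − 1.047198 = -0.250000
ω = Δθ/dt = -0.250000/0.5 = -0.5000
R = −Δy/(cos θ' − cos θ) = 1.5000
v = R·ω = 1.5000·-0.5000 = -0.7500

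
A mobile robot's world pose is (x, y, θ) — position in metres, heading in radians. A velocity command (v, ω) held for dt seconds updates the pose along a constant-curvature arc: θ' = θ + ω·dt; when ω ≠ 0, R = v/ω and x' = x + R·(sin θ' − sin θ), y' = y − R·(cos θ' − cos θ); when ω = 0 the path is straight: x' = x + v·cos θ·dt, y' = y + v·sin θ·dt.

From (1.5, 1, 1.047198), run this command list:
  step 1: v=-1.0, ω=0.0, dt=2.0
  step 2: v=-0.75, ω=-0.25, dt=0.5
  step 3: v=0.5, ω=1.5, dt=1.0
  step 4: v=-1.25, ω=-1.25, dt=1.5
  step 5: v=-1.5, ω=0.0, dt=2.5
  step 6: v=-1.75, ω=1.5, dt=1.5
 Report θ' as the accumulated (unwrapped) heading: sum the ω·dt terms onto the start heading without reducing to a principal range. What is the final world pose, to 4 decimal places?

step 1: θ'=1.0472 (straight) → pose (0.5000, -0.7321, 1.0472)
step 2: θ'=0.9222 (R=3.0000) → pose (0.2927, -1.0443, 0.9222)
step 3: θ'=2.4222 (R=0.3333) → pose (0.2467, -0.5922, 2.4222)
step 4: θ'=0.5472 (R=1.0000) → pose (0.1081, -2.1984, 0.5472)
step 5: θ'=0.5472 (straight) → pose (-3.0944, -4.1495, 0.5472)
step 6: θ'=2.7972 (R=-1.1667) → pose (-2.8812, -6.2439, 2.7972)

(-2.8812, -6.2439, 2.7972)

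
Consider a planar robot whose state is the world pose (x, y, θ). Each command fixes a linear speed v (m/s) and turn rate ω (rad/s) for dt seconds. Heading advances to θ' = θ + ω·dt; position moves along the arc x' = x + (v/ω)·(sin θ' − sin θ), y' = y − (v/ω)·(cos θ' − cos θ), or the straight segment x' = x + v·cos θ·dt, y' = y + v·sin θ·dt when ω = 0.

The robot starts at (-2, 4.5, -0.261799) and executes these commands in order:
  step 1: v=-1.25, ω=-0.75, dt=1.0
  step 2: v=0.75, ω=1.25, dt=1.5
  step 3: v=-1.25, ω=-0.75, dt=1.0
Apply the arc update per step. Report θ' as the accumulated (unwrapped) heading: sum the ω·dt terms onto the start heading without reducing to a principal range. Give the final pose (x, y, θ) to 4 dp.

(-3.0953, 4.5815, 0.1132)

step 1: θ'=-1.0118 (R=1.6667) → pose (-2.9816, 5.2260, -1.0118)
step 2: θ'=0.8632 (R=0.6000) → pose (-2.0170, 5.1542, 0.8632)
step 3: θ'=0.1132 (R=1.6667) → pose (-3.0953, 4.5815, 0.1132)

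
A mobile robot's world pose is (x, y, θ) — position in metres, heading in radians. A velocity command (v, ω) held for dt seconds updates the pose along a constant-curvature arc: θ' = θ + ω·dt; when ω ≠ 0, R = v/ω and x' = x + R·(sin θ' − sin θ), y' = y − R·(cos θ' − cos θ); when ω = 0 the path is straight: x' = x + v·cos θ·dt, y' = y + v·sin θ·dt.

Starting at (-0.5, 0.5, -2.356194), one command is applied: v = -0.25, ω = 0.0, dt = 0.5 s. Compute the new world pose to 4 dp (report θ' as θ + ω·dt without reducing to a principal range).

(-0.4116, 0.5884, -2.3562)

θ' = -2.3562 + 0.0·0.5 = -2.3562
ω = 0 → straight: x' = -0.5 + -0.25·cos(-2.3562)·0.5 = -0.4116
y' = 0.5 + -0.25·sin(-2.3562)·0.5 = 0.5884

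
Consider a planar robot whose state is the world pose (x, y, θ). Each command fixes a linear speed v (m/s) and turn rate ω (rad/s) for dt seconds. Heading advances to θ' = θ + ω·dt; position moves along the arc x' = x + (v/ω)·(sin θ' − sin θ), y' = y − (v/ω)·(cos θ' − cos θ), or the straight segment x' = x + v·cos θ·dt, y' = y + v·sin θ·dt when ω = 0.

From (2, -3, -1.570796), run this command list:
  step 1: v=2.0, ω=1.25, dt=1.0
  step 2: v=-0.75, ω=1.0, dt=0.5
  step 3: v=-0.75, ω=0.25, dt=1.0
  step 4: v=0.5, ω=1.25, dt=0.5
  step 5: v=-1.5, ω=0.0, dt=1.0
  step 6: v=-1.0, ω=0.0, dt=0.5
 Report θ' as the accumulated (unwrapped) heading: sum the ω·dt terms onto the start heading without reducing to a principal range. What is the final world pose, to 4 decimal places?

step 1: θ'=-0.3208 (R=1.6000) → pose (3.0955, -4.5184, -0.3208)
step 2: θ'=0.1792 (R=-0.7500) → pose (2.7253, -4.4921, 0.1792)
step 3: θ'=0.4292 (R=-3.0000) → pose (2.0116, -4.7162, 0.4292)
step 4: θ'=1.0542 (R=0.4000) → pose (2.1930, -4.5500, 1.0542)
step 5: θ'=1.0542 (straight) → pose (1.4521, -5.8543, 1.0542)
step 6: θ'=1.0542 (straight) → pose (1.2051, -6.2891, 1.0542)

(1.2051, -6.2891, 1.0542)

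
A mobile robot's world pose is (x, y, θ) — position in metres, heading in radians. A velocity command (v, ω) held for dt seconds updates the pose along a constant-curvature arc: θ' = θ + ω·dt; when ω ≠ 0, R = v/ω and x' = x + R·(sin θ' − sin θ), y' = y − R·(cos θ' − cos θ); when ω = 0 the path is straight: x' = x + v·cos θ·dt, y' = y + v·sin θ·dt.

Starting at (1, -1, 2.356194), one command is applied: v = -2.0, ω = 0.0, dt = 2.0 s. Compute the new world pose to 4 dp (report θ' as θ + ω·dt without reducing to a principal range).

θ' = 2.3562 + 0.0·2.0 = 2.3562
ω = 0 → straight: x' = 1 + -2.0·cos(2.3562)·2.0 = 3.8284
y' = -1 + -2.0·sin(2.3562)·2.0 = -3.8284

(3.8284, -3.8284, 2.3562)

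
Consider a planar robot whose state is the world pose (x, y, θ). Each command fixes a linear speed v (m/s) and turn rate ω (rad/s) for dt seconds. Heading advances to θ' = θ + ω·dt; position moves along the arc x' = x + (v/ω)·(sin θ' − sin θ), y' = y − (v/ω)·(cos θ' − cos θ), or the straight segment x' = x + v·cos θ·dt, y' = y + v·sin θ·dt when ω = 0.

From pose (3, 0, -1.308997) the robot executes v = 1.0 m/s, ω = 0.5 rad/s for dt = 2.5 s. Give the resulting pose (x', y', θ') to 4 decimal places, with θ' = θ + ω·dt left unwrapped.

(4.8139, -1.4789, -0.0590)

θ' = -1.3090 + 0.5·2.5 = -0.0590
R = v/ω = 1.0/0.5 = 2.0000
x' = 3 + 2.0000·(sin -0.0590 − sin -1.3090) = 4.8139
y' = 0 − 2.0000·(cos -0.0590 − cos -1.3090) = -1.4789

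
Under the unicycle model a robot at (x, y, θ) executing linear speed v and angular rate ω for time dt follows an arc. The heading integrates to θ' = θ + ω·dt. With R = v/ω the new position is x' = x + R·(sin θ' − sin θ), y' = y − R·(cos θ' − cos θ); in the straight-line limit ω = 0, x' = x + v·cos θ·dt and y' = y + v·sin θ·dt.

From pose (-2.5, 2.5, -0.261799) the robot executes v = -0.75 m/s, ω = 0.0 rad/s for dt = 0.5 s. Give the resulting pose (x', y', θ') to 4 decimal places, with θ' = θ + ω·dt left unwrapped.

(-2.8622, 2.5971, -0.2618)

θ' = -0.2618 + 0.0·0.5 = -0.2618
ω = 0 → straight: x' = -2.5 + -0.75·cos(-0.2618)·0.5 = -2.8622
y' = 2.5 + -0.75·sin(-0.2618)·0.5 = 2.5971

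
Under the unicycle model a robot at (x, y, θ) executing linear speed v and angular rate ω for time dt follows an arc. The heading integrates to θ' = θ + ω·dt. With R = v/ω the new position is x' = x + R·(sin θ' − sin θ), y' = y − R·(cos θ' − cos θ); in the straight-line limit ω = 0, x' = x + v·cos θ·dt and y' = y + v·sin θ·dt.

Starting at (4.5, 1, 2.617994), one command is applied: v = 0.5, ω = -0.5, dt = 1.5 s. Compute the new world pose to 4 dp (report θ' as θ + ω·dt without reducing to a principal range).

(4.0438, 1.5732, 1.8680)

θ' = 2.6180 + -0.5·1.5 = 1.8680
R = v/ω = 0.5/-0.5 = -1.0000
x' = 4.5 + -1.0000·(sin 1.8680 − sin 2.6180) = 4.0438
y' = 1 − -1.0000·(cos 1.8680 − cos 2.6180) = 1.5732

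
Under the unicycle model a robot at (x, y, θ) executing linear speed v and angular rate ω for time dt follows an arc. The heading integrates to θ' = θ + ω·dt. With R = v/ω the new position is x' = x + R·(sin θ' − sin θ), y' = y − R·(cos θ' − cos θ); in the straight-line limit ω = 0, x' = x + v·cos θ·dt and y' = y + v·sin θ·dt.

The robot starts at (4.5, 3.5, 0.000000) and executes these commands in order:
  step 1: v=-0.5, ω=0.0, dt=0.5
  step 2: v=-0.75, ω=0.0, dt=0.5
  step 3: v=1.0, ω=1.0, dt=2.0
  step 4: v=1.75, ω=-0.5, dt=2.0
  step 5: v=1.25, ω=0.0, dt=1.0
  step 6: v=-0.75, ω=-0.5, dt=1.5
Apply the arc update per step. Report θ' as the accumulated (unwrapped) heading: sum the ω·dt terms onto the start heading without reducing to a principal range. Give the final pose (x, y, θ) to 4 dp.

step 1: θ'=0.0000 (straight) → pose (4.2500, 3.5000, 0.0000)
step 2: θ'=0.0000 (straight) → pose (3.8750, 3.5000, 0.0000)
step 3: θ'=2.0000 (R=1.0000) → pose (4.7843, 4.9161, 2.0000)
step 4: θ'=1.0000 (R=-3.5000) → pose (5.0217, 8.2637, 1.0000)
step 5: θ'=1.0000 (straight) → pose (5.6971, 9.3156, 1.0000)
step 6: θ'=0.2500 (R=1.5000) → pose (4.8060, 8.6726, 0.2500)

(4.8060, 8.6726, 0.2500)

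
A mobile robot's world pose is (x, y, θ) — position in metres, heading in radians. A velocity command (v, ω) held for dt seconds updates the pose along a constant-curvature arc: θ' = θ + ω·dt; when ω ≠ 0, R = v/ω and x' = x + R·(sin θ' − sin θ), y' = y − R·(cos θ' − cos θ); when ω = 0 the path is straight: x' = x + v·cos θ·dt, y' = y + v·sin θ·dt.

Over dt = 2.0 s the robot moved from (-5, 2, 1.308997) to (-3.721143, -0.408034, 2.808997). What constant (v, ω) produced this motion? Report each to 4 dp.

Δθ = 2.808997 − 1.308997 = 1.500000
ω = Δθ/dt = 1.500000/2.0 = 0.7500
R = −Δy/(cos θ' − cos θ) = -2.0000
v = R·ω = -2.0000·0.7500 = -1.5000

v = -1.5000, ω = 0.7500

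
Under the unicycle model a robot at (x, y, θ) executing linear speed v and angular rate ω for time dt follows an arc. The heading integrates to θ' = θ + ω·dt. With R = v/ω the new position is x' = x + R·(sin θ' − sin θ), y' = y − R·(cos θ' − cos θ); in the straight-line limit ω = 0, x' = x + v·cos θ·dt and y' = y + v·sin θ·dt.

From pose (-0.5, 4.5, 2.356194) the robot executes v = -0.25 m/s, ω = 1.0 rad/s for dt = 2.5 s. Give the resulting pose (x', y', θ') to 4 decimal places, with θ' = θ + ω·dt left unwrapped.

θ' = 2.3562 + 1.0·2.5 = 4.8562
R = v/ω = -0.25/1.0 = -0.2500
x' = -0.5 + -0.2500·(sin 4.8562 − sin 2.3562) = -0.0758
y' = 4.5 − -0.2500·(cos 4.8562 − cos 2.3562) = 4.7126

(-0.0758, 4.7126, 4.8562)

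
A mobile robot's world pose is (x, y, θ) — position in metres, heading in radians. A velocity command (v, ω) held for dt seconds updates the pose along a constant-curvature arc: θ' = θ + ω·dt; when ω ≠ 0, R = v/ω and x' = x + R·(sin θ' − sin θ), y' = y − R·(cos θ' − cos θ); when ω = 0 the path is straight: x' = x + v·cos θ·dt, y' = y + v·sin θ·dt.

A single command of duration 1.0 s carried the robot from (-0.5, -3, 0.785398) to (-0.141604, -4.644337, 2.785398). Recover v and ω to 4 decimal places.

Δθ = 2.785398 − 0.785398 = 2.000000
ω = Δθ/dt = 2.000000/1.0 = 2.0000
R = −Δy/(cos θ' − cos θ) = -1.0000
v = R·ω = -1.0000·2.0000 = -2.0000

v = -2.0000, ω = 2.0000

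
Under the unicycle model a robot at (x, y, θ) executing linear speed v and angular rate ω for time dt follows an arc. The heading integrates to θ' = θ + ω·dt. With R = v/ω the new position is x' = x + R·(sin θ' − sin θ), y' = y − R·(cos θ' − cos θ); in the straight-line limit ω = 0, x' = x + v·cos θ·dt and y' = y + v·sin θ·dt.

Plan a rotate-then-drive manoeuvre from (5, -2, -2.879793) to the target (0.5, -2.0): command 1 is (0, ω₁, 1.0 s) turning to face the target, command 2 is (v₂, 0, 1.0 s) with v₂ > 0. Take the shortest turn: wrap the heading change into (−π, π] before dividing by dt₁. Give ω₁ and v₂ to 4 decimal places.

heading to target = atan2(-2−-2, 0.5−5) = 3.1416
Δθ = wrap(3.1416 − -2.8798) = -0.2618; ω₁ = Δθ/dt₁ = -0.2618
distance = √((0.5−5)² + (-2−-2)²) = 4.5000; v₂ = distance/dt₂ = 4.5000

ω₁ = -0.2618, v₂ = 4.5000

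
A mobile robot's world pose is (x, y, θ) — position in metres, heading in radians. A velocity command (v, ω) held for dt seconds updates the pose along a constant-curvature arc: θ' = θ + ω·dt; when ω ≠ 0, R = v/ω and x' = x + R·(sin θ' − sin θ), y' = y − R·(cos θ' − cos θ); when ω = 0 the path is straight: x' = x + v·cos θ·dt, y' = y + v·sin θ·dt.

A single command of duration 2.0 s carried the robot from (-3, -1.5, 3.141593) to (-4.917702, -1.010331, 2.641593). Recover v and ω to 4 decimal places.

v = 1.0000, ω = -0.2500

Δθ = 2.641593 − 3.141593 = -0.500000
ω = Δθ/dt = -0.500000/2.0 = -0.2500
R = Δx/(sin θ' − sin θ) = -4.0000
v = R·ω = -4.0000·-0.2500 = 1.0000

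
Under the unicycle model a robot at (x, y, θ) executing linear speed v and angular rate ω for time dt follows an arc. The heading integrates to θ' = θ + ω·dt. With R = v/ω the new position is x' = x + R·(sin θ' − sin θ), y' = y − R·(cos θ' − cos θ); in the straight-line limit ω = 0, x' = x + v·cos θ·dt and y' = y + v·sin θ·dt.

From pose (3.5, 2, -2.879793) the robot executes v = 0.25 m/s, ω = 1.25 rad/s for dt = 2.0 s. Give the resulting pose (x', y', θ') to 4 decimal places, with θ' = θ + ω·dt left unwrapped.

(3.4776, 1.6211, -0.3798)

θ' = -2.8798 + 1.25·2.0 = -0.3798
R = v/ω = 0.25/1.25 = 0.2000
x' = 3.5 + 0.2000·(sin -0.3798 − sin -2.8798) = 3.4776
y' = 2 − 0.2000·(cos -0.3798 − cos -2.8798) = 1.6211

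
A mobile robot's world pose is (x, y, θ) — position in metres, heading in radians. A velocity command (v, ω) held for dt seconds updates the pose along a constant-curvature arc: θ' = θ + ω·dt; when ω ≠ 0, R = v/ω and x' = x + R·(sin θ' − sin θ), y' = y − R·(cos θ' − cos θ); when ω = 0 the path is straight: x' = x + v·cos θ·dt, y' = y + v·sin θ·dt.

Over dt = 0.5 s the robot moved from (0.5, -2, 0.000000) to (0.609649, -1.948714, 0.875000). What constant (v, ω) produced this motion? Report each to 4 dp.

Δθ = 0.875000 − 0.000000 = 0.875000
ω = Δθ/dt = 0.875000/0.5 = 1.7500
R = Δx/(sin θ' − sin θ) = 0.1429
v = R·ω = 0.1429·1.7500 = 0.2500

v = 0.2500, ω = 1.7500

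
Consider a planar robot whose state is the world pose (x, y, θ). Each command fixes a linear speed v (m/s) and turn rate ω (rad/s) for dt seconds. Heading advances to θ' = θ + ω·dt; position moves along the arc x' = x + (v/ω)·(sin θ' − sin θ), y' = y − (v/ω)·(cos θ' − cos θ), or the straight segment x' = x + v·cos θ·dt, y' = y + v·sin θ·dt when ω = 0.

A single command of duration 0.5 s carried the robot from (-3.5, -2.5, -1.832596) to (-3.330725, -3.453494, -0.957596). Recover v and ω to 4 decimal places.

Δθ = -0.957596 − -1.832596 = 0.875000
ω = Δθ/dt = 0.875000/0.5 = 1.7500
R = −Δy/(cos θ' − cos θ) = 1.1429
v = R·ω = 1.1429·1.7500 = 2.0000

v = 2.0000, ω = 1.7500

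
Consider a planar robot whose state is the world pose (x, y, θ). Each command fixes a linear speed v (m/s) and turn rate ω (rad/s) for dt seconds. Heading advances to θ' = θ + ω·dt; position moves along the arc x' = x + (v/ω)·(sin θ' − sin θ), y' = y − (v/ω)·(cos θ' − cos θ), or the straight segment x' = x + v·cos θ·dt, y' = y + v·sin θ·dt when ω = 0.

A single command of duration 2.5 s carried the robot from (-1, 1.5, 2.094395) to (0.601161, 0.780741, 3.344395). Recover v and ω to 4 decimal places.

Δθ = 3.344395 − 2.094395 = 1.250000
ω = Δθ/dt = 1.250000/2.5 = 0.5000
R = Δx/(sin θ' − sin θ) = -1.5000
v = R·ω = -1.5000·0.5000 = -0.7500

v = -0.7500, ω = 0.5000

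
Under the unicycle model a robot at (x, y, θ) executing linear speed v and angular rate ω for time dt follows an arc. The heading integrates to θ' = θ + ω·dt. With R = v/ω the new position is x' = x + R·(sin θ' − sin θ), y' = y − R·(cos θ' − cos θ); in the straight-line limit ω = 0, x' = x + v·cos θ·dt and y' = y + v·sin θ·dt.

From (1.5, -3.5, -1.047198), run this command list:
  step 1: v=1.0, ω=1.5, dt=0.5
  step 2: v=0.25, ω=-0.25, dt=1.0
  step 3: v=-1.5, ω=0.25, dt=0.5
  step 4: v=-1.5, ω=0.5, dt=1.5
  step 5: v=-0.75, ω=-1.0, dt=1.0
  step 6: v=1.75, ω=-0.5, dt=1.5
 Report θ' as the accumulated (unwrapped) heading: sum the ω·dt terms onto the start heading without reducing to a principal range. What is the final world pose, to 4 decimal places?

step 1: θ'=-0.2972 (R=0.6667) → pose (1.8821, -3.8041, -0.2972)
step 2: θ'=-0.5472 (R=-1.0000) → pose (2.1096, -3.9063, -0.5472)
step 3: θ'=-0.4222 (R=-6.0000) → pose (1.4464, -3.5571, -0.4222)
step 4: θ'=0.3278 (R=-3.0000) → pose (-0.7488, -3.4534, 0.3278)
step 5: θ'=-0.6722 (R=0.7500) → pose (-1.4573, -3.3301, -0.6722)
step 6: θ'=-1.4222 (R=-3.5000) → pose (-0.1753, -5.5506, -1.4222)

(-0.1753, -5.5506, -1.4222)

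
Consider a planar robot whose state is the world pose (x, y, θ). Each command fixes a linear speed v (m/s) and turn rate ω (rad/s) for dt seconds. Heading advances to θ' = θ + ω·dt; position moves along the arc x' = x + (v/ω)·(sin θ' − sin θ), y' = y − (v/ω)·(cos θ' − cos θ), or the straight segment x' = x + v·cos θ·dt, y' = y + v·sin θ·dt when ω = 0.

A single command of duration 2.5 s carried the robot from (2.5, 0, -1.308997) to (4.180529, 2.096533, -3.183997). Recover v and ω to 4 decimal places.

v = -1.2500, ω = -0.7500

Δθ = -3.183997 − -1.308997 = -1.875000
ω = Δθ/dt = -1.875000/2.5 = -0.7500
R = −Δy/(cos θ' − cos θ) = 1.6667
v = R·ω = 1.6667·-0.7500 = -1.2500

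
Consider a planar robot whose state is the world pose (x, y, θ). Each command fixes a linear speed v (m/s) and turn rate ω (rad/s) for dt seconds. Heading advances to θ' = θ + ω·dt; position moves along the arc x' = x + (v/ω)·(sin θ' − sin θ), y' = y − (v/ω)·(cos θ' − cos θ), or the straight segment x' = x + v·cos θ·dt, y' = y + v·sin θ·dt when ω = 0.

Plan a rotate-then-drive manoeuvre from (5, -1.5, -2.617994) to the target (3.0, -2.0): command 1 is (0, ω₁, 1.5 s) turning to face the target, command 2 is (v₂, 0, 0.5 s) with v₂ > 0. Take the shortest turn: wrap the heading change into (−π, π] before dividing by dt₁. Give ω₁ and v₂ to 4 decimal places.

heading to target = atan2(-2−-1.5, 3−5) = -2.8966
Δθ = wrap(-2.8966 − -2.6180) = -0.2786; ω₁ = Δθ/dt₁ = -0.1857
distance = √((3−5)² + (-2−-1.5)²) = 2.0616; v₂ = distance/dt₂ = 4.1231

ω₁ = -0.1857, v₂ = 4.1231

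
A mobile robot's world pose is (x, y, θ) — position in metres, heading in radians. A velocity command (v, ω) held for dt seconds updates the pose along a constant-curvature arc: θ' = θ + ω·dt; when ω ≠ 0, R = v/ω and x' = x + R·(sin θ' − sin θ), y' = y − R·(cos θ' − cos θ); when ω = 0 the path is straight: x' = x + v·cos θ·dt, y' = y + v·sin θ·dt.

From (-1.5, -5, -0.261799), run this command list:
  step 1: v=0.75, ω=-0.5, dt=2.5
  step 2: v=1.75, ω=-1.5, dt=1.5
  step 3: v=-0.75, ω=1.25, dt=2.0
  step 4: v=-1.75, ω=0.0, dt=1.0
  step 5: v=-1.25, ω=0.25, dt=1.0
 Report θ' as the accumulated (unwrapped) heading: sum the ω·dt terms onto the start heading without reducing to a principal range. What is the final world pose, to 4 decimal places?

(-2.3697, -3.9096, -1.0118)

step 1: θ'=-1.5118 (R=-1.5000) → pose (-0.3908, -6.3604, -1.5118)
step 2: θ'=-3.7618 (R=-1.1667) → pose (-2.2335, -7.3786, -3.7618)
step 3: θ'=-1.2618 (R=-0.6000) → pose (-1.3132, -6.7079, -1.2618)
step 4: θ'=-1.2618 (straight) → pose (-1.8454, -5.0408, -1.2618)
step 5: θ'=-1.0118 (R=-5.0000) → pose (-2.3697, -3.9096, -1.0118)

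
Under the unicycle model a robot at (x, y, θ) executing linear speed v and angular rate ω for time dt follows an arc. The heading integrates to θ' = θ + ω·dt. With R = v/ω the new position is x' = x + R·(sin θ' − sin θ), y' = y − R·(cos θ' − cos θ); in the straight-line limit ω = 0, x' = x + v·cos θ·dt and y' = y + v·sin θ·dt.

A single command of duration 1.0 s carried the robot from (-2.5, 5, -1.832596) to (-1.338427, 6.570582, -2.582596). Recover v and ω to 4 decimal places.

Δθ = -2.582596 − -1.832596 = -0.750000
ω = Δθ/dt = -0.750000/1.0 = -0.7500
R = −Δy/(cos θ' − cos θ) = 2.6667
v = R·ω = 2.6667·-0.7500 = -2.0000

v = -2.0000, ω = -0.7500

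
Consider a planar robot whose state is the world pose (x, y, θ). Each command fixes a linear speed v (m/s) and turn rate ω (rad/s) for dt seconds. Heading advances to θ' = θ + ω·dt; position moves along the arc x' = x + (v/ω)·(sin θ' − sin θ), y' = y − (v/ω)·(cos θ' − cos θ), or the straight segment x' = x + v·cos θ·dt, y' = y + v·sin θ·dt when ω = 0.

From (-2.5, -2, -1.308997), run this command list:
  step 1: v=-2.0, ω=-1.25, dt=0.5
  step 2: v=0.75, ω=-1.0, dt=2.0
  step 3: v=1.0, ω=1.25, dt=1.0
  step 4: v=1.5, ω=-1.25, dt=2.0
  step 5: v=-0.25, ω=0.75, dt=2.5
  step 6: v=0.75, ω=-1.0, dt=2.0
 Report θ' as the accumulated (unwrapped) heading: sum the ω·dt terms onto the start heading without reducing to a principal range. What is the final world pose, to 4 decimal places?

step 1: θ'=-1.9340 (R=1.6000) → pose (-2.4501, -1.0175, -1.9340)
step 2: θ'=-3.9340 (R=-0.7500) → pose (-3.6852, -1.2776, -3.9340)
step 3: θ'=-2.6840 (R=0.8000) → pose (-4.6083, -1.1216, -2.6840)
step 4: θ'=-5.1840 (R=-1.2000) → pose (-6.2075, 0.5001, -5.1840)
step 5: θ'=-3.3090 (R=-0.3333) → pose (-5.9661, 0.0200, -3.3090)
step 6: θ'=-5.3090 (R=-0.7500) → pose (-6.4615, 1.1809, -5.3090)

(-6.4615, 1.1809, -5.3090)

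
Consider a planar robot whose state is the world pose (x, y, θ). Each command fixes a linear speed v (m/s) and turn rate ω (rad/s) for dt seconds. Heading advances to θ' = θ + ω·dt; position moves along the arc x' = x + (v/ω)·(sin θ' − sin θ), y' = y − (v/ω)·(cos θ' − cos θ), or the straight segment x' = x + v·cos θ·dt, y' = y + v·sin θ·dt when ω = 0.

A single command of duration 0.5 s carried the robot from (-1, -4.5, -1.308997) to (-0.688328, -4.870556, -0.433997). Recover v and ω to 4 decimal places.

Δθ = -0.433997 − -1.308997 = 0.875000
ω = Δθ/dt = 0.875000/0.5 = 1.7500
R = −Δy/(cos θ' − cos θ) = 0.5714
v = R·ω = 0.5714·1.7500 = 1.0000

v = 1.0000, ω = 1.7500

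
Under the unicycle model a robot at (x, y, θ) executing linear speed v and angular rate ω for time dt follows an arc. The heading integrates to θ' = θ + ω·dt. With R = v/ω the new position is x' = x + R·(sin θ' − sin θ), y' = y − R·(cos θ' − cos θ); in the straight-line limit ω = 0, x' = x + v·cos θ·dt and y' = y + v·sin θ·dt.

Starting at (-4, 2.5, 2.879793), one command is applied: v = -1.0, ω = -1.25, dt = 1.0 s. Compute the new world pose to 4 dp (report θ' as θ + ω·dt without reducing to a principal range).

(-3.4084, 1.7744, 1.6298)

θ' = 2.8798 + -1.25·1.0 = 1.6298
R = v/ω = -1.0/-1.25 = 0.8000
x' = -4 + 0.8000·(sin 1.6298 − sin 2.8798) = -3.4084
y' = 2.5 − 0.8000·(cos 1.6298 − cos 2.8798) = 1.7744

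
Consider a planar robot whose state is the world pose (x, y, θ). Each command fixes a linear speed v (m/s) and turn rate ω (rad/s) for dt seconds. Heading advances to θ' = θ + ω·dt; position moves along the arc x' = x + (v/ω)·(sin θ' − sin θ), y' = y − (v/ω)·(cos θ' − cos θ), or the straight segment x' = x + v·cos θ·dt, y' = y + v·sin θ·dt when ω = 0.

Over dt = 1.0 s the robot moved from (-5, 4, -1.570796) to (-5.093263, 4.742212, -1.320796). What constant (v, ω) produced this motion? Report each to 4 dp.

Δθ = -1.320796 − -1.570796 = 0.250000
ω = Δθ/dt = 0.250000/1.0 = 0.2500
R = −Δy/(cos θ' − cos θ) = -3.0000
v = R·ω = -3.0000·0.2500 = -0.7500

v = -0.7500, ω = 0.2500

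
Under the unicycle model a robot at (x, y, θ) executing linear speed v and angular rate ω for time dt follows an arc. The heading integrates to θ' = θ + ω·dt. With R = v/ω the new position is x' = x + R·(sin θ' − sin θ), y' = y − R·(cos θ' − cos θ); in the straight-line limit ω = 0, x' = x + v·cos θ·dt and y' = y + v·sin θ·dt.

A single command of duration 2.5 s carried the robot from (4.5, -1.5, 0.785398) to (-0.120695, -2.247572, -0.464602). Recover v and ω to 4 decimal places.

Δθ = -0.464602 − 0.785398 = -1.250000
ω = Δθ/dt = -1.250000/2.5 = -0.5000
R = Δx/(sin θ' − sin θ) = 4.0000
v = R·ω = 4.0000·-0.5000 = -2.0000

v = -2.0000, ω = -0.5000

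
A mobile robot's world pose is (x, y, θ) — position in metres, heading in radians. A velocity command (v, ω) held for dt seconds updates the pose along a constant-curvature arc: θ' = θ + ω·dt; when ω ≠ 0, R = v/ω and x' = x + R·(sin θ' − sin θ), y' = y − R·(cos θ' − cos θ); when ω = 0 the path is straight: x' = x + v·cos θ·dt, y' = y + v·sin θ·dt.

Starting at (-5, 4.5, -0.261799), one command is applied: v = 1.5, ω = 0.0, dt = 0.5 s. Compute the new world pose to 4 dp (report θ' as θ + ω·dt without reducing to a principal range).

θ' = -0.2618 + 0.0·0.5 = -0.2618
ω = 0 → straight: x' = -5 + 1.5·cos(-0.2618)·0.5 = -4.2756
y' = 4.5 + 1.5·sin(-0.2618)·0.5 = 4.3059

(-4.2756, 4.3059, -0.2618)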